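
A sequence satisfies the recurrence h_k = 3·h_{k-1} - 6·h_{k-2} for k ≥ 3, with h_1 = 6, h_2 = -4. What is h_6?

h_3 = -48, h_4 = -120, h_5 = -72, h_6 = 504.

504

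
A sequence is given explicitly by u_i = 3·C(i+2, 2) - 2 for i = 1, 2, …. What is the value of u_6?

82

C(8, 2) = 28, so u_6 = 82.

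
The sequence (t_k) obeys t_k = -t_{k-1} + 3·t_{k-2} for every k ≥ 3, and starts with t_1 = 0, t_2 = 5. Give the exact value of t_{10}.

Step forward from the initial values:
t_3 = -5, t_4 = 20, t_5 = -35, t_6 = 95, t_7 = -200, t_8 = 485, t_9 = -1085, t_{10} = 2540.

2540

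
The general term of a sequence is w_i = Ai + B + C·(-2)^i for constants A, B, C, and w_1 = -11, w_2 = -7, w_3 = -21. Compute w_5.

Plug in i = 1, 2, 3: A + B - 2C = -11; 2A + B + 4C = -7; 3A + B - 8C = -21.
Subtracting the first from the second: A + 6C = 4.
Subtracting the second from the third: A - 12C = -14.
Solving: C = 1, A = -2, then B = -7.
So w_i = -2·i + (-7) + 1·(-2)^i; at i=5 this is -49.

-49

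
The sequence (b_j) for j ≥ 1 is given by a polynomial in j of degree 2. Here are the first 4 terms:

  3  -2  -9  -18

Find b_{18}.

1st diffs: -5, -7, -9.
2nd diffs: -2, -2 (constant).
Newton forward-difference form: b_j = 3 + (-5)·C(j-1,1) + (-2)·C(j-1,2).
At j = 18: j-1 = 17, so b_{18} = 3 - 85 - 272 = -354.

-354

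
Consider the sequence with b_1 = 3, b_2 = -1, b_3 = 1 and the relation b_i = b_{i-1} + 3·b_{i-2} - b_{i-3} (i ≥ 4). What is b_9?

-93

Step forward from the initial values:
b_4 = -5;  b_5 = -1;  b_6 = -17;  b_7 = -15;  b_8 = -65;  b_9 = -93.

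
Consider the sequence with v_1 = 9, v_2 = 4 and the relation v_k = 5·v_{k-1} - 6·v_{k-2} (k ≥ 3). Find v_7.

Compute successive terms:
v_3 = -34  v_4 = -194  v_5 = -766  v_6 = -2666  v_7 = -8734.
(Characteristic roots are 3 and 2.)

-8734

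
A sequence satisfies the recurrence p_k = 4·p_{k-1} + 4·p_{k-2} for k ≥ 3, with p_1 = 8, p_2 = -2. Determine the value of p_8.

50048

p_3 = 24; p_4 = 88; p_5 = 448; p_6 = 2144; p_7 = 10368; p_8 = 50048.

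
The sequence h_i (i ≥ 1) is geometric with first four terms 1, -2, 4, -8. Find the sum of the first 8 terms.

Common ratio r = -2.
h_i = 1·(-2)^(i-1).
S = 1·((-2)^8 - 1)/(-2 - 1) = 1·(256 - 1)/(-3) = -85.

-85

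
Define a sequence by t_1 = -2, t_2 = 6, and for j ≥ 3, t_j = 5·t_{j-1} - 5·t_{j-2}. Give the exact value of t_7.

Step forward from the initial values:
t_3 = 40  t_4 = 170  t_5 = 650  t_6 = 2400  t_7 = 8750.

8750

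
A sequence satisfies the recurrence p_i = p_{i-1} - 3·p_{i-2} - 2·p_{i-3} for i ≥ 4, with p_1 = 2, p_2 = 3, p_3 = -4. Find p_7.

115

Iterate the recurrence:
p_4 = -17;  p_5 = -11;  p_6 = 48;  p_7 = 115.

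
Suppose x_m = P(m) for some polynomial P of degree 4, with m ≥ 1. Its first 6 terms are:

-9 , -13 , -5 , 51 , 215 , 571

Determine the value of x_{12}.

1st diffs: -4, 8, 56, 164, 356.
2nd diffs: 12, 48, 108, 192.
3rd diffs: 36, 60, 84.
4th diffs: 24, 24 (constant).
So x_m = m^4 - 4m^3 + 5m^2 - 6m - 5.
Evaluating at m = 12 gives x_{12} = 14467.

14467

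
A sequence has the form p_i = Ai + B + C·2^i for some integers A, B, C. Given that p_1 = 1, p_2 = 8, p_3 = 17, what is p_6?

At i = 1, 2, 3: A + B + 2C = 1; 2A + B + 4C = 8; 3A + B + 8C = 17.
Subtracting the first from the second: A + 2C = 7.
Subtracting the second from the third: A + 4C = 9.
Solving: C = 1, A = 5, then B = -6.
Hence p_6 = 5·6 + (-6) + 1·64 = 88.

88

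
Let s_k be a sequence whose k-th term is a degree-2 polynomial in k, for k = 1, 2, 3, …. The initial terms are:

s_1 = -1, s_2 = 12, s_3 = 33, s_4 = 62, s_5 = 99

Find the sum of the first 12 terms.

1st diffs: 13, 21, 29, 37.
2nd diffs: 8, 8, 8 (constant).
So s_k = 4k^2 + k - 6.
Continuing: …, 144, 197, 258, 327, …, s_{12} = 582.
Summing k = 1..12 (12 terms) gives 2606.

2606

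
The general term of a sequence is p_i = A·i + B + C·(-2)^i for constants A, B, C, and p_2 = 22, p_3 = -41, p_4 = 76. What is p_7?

-653

Write the equations: 2A + B + 4C = 22; 3A + B - 8C = -41; 4A + B + 16C = 76.
Subtracting the first from the second: A - 12C = -63.
Subtracting the second from the third: A + 24C = 117.
Solving: C = 5, A = -3, then B = 8.
Hence p_7 = -3·7 + 8 + 5·(-128) = -653.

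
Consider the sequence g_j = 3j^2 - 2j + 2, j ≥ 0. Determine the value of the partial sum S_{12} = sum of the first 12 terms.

1410

Over j = 0..11: Σj = 66, Σj² = 506.
Total = (3)·506 + (-2)·66 + (2)·12 = 1410.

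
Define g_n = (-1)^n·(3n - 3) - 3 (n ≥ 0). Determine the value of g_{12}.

30

(-1)^12 = 1; 3n - 3 at n=12 is 33; so g_{12} = 30.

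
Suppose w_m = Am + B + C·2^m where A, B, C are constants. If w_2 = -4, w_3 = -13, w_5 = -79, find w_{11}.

The three given values yield: 2A + B + 4C = -4; 3A + B + 8C = -13; 5A + B + 32C = -79.
Subtracting the first from the second: A + 4C = -9.
Subtracting the second from the third: 2A + 24C = -66.
Solving: C = -3, A = 3, then B = 2.
Therefore w_{11} = 33 + 2 + (-3)·2048 = -6109.

-6109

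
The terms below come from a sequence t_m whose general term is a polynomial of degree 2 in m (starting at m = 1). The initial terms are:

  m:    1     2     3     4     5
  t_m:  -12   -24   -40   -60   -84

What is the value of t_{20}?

1st diffs: -12, -16, -20, -24.
2nd diffs: -4, -4, -4 (constant).
So t_m = -2m^2 - 6m - 4.
Evaluating at m = 20 gives t_{20} = -924.

-924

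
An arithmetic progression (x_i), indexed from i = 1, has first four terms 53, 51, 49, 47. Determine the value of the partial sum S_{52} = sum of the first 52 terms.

104

Common difference d = -2.
x_i = 53 + (i - 1)·(-2).
x_{52} = -49; S = 52·(53 + (-49))/2 = 104.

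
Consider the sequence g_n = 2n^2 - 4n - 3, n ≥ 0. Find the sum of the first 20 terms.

Over n = 0..19: Σn = 190, Σn² = 2470.
Total = (2)·2470 + (-4)·190 + (-3)·20 = 4120.

4120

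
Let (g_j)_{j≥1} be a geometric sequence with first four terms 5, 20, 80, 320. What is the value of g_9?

327680

Common ratio r = 4.
g_j = 5·4^(j-1).
g_9 = 5·4^8 = 327680.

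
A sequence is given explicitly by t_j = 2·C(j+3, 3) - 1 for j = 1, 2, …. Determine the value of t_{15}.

1631

C(18, 3) = 816, so t_{15} = 1631.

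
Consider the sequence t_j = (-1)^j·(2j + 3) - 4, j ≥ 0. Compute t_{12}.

(-1)^12 = 1; 2j + 3 at j=12 is 27; so t_{12} = 23.

23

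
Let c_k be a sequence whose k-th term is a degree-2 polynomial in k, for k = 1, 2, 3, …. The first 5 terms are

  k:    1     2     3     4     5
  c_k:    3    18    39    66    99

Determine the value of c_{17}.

963

1st diffs: 15, 21, 27, 33.
2nd diffs: 6, 6, 6 (constant).
Newton forward-difference form: c_k = 3 + 15·C(k-1,1) + 6·C(k-1,2).
At k = 17: k-1 = 16, so c_{17} = 3 + 240 + 720 = 963.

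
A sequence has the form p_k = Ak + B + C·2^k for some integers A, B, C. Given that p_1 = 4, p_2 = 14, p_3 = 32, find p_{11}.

The three given values yield: A + B + 2C = 4; 2A + B + 4C = 14; 3A + B + 8C = 32.
Subtracting the first from the second: A + 2C = 10.
Subtracting the second from the third: A + 4C = 18.
Solving: C = 4, A = 2, then B = -6.
Hence p_{11} = 2·11 + (-6) + 4·2048 = 8208.

8208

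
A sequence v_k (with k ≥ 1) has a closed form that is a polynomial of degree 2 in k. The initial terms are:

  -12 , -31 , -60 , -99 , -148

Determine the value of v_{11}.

-652

1st diffs: -19, -29, -39, -49.
2nd diffs: -10, -10, -10 (constant).
Newton forward-difference form: v_k = -12 + (-19)·C(k-1,1) + (-10)·C(k-1,2).
At k = 11: k-1 = 10, so v_{11} = -12 - 190 - 450 = -652.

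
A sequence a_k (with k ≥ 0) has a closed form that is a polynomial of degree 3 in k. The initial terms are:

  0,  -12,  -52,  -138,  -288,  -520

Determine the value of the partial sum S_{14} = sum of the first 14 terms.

1st diffs: -12, -40, -86, -150, -232.
2nd diffs: -28, -46, -64, -82.
3rd diffs: -18, -18, -18 (constant).
Newton forward-difference form: a_k = (-12)·C(k,1) + (-28)·C(k,2) + (-18)·C(k,3).
Continuing: …, -852, -1302, -1888, -2628, …, a_{13} = -7488.
Summing k = 0..13 (14 terms) gives -29302.

-29302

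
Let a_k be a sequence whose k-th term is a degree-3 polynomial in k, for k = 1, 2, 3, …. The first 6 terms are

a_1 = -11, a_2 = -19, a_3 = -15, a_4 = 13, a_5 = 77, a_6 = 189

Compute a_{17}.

1st diffs: -8, 4, 28, 64, 112.
2nd diffs: 12, 24, 36, 48.
3rd diffs: 12, 12, 12 (constant).
Newton forward-difference form: a_k = -11 + (-8)·C(k-1,1) + 12·C(k-1,2) + 12·C(k-1,3).
At k = 17: k-1 = 16, so a_{17} = -11 - 128 + 1440 + 6720 = 8021.

8021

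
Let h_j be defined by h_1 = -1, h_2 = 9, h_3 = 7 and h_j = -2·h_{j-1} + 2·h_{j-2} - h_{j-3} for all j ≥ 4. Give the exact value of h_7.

-41

h_4 = 5, h_5 = -5, h_6 = 13, h_7 = -41.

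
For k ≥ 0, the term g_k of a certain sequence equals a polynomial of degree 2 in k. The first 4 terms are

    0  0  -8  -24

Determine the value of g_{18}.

1st diffs: 0, -8, -16.
2nd diffs: -8, -8 (constant).
Newton forward-difference form: g_k = (-8)·C(k,2).
At k = 18: k = 18, so g_{18} = -1224 = -1224.

-1224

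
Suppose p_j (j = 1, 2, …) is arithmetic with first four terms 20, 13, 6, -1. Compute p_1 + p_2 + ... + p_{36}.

-3690

Common difference d = -7.
p_j = 20 + (j - 1)·(-7).
p_{36} = -225; S = 36·(20 + (-225))/2 = -3690.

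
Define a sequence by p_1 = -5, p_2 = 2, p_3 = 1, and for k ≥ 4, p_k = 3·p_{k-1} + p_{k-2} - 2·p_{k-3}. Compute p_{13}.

Iterate the recurrence:
p_4 = 15;  p_5 = 42;  p_6 = 139;  p_7 = 429;  p_8 = 1342;  p_9 = 4177;  p_{10} = 13015;  p_{11} = 40538;  p_{12} = 126275;  p_{13} = 393333.

393333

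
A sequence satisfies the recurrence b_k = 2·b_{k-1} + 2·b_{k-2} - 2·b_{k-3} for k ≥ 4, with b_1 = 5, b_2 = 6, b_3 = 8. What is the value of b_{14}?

141536

Step forward from the initial values:
b_4 = 18;  b_5 = 40;  b_6 = 100;  …;  b_{11} = 9264;  b_{12} = 22992;  b_{13} = 57040;  b_{14} = 141536.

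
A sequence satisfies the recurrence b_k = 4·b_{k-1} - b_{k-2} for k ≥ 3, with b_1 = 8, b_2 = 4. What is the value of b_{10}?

Iterate the recurrence:
b_3 = 8; b_4 = 28; b_5 = 104; b_6 = 388; b_7 = 1448; b_8 = 5404; b_9 = 20168; b_{10} = 75268.

75268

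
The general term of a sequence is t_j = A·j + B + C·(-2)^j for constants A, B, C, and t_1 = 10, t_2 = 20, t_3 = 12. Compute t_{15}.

-32700

Write the equations: A + B - 2C = 10; 2A + B + 4C = 20; 3A + B - 8C = 12.
Subtracting the first from the second: A + 6C = 10.
Subtracting the second from the third: A - 12C = -8.
Solving: C = 1, A = 4, then B = 8.
So t_j = 4·j + 8 + 1·(-2)^j; at j=15 this is -32700.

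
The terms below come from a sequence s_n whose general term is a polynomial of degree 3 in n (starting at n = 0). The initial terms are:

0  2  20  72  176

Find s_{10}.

2900

1st diffs: 2, 18, 52, 104.
2nd diffs: 16, 34, 52.
3rd diffs: 18, 18 (constant).
Newton forward-difference form: s_n = 2·C(n,1) + 16·C(n,2) + 18·C(n,3).
At n = 10: n = 10, so s_{10} = 20 + 720 + 2160 = 2900.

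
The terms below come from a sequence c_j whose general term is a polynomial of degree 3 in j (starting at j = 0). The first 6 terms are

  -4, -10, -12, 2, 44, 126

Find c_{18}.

10292

1st diffs: -6, -2, 14, 42, 82.
2nd diffs: 4, 16, 28, 40.
3rd diffs: 12, 12, 12 (constant).
So c_j = 2j^3 - 4j^2 - 4j - 4.
Evaluating at j = 18 gives c_{18} = 10292.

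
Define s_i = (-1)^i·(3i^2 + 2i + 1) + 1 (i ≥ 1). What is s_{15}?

(-1)^15 = -1; 3i^2 + 2i + 1 at i=15 is 706; so s_{15} = -705.

-705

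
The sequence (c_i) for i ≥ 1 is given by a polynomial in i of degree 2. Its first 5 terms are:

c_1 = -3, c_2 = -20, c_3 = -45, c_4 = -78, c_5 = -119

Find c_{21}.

-1863

1st diffs: -17, -25, -33, -41.
2nd diffs: -8, -8, -8 (constant).
So c_i = -4i^2 - 5i + 6.
Evaluating at i = 21 gives c_{21} = -1863.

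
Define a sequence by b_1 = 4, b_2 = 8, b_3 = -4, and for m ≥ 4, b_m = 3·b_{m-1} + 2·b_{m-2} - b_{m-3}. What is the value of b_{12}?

-84000

Iterate the recurrence:
b_4 = 0;  b_5 = -16;  b_6 = -44;  b_7 = -164;  b_8 = -564;  b_9 = -1976;  b_{10} = -6892;  b_{11} = -24064;  b_{12} = -84000.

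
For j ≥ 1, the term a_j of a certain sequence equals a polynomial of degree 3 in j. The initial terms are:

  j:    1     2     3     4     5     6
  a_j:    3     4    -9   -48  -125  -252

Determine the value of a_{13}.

1st diffs: 1, -13, -39, -77, -127.
2nd diffs: -14, -26, -38, -50.
3rd diffs: -12, -12, -12 (constant).
Newton forward-difference form: a_j = 3 + 1·C(j-1,1) + (-14)·C(j-1,2) + (-12)·C(j-1,3).
At j = 13: j-1 = 12, so a_{13} = 3 + 12 - 924 - 2640 = -3549.

-3549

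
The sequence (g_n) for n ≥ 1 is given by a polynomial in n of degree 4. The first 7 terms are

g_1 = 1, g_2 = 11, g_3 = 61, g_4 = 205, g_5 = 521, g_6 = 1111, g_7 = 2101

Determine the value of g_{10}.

9091

1st diffs: 10, 50, 144, 316, 590, 990.
2nd diffs: 40, 94, 172, 274, 400.
3rd diffs: 54, 78, 102, 126.
4th diffs: 24, 24, 24 (constant).
Newton forward-difference form: g_n = 1 + 10·C(n-1,1) + 40·C(n-1,2) + 54·C(n-1,3) + 24·C(n-1,4).
At n = 10: n-1 = 9, so g_{10} = 1 + 90 + 1440 + 4536 + 3024 = 9091.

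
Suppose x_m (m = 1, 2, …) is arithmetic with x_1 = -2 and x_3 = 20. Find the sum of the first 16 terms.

1288

Common difference d = (20 - (-2)) / (3 - 1) = 11.
x_m = -2 + (m - 1)·11.
x_{16} = 163; S = 16·(-2 + 163)/2 = 1288.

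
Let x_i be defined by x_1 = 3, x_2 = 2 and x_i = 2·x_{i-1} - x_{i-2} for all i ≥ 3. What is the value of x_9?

-5

x_3 = 1  x_4 = 0  x_5 = -1  x_6 = -2  x_7 = -3  x_8 = -4  x_9 = -5.
(Characteristic roots are 1 and 1.)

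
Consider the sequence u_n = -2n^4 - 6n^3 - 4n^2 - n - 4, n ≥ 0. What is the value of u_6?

-4042

u_6 = -2·6^4 - 6·6^3 - 4·6^2 - 1·6 - 4 = -4042.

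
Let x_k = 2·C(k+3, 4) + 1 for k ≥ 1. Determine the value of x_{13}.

C(16, 4) = 1820, so x_{13} = 3641.

3641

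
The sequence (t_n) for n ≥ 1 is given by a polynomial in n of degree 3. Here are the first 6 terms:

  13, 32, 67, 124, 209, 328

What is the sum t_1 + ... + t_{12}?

7900

1st diffs: 19, 35, 57, 85, 119.
2nd diffs: 16, 22, 28, 34.
3rd diffs: 6, 6, 6 (constant).
Newton forward-difference form: t_n = 13 + 19·C(n-1,1) + 16·C(n-1,2) + 6·C(n-1,3).
Continuing: …, 487, 692, 949, 1264, …, t_{12} = 2092.
Summing n = 1..12 (12 terms) gives 7900.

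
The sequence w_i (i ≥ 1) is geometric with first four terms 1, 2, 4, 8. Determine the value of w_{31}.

1073741824

Common ratio r = 2.
w_i = 1·2^(i-1).
w_{31} = 1·2^30 = 1073741824.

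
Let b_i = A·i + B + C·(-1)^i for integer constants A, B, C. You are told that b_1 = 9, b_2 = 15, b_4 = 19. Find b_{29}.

At i = 1, 2, 4: A + B - C = 9; 2A + B + C = 15; 4A + B + C = 19.
Subtracting the first from the second: A + 2C = 6.
Subtracting the second from the third: 2A = 4.
Solving: C = 2, A = 2, then B = 9.
So b_i = 2·i + 9 + 2·(-1)^i; at i=29 this is 65.

65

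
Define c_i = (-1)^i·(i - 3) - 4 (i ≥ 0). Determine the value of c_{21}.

-22

(-1)^21 = -1; i - 3 at i=21 is 18; so c_{21} = -22.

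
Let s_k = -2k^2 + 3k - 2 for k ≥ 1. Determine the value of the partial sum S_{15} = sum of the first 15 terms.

Over k = 1..15: Σk = 120, Σk² = 1240.
Total = (-2)·1240 + (3)·120 + (-2)·15 = -2150.

-2150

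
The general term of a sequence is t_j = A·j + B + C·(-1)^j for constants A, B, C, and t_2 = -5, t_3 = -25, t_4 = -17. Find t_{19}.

The three given values yield: 2A + B + C = -5; 3A + B - C = -25; 4A + B + C = -17.
Subtracting the first from the second: A - 2C = -20.
Subtracting the second from the third: A + 2C = 8.
Solving: C = 7, A = -6, then B = 0.
Hence t_{19} = -6·19 + 0 + 7·(-1) = -121.

-121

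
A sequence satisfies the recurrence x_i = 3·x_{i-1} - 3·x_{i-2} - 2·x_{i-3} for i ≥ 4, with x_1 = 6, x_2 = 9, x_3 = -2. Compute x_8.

x_4 = -45  x_5 = -147  x_6 = -302  x_7 = -375  x_8 = 75.

75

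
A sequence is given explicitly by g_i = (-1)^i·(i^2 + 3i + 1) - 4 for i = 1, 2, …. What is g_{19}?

-423

(-1)^19 = -1; i^2 + 3i + 1 at i=19 is 419; so g_{19} = -423.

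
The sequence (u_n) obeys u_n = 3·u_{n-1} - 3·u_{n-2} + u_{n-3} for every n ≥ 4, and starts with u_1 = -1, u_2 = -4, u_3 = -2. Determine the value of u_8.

Step forward from the initial values:
u_4 = 5, u_5 = 17, u_6 = 34, u_7 = 56, u_8 = 83.

83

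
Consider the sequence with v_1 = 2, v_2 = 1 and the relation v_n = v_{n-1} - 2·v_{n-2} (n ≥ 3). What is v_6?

v_3 = -3; v_4 = -5; v_5 = 1; v_6 = 11.

11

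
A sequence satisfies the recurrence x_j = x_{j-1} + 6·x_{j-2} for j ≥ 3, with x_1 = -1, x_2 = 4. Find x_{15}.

Compute successive terms:
x_3 = -2, x_4 = 22, x_5 = 10, …, x_{12} = 73726, x_{13} = 206842, x_{14} = 649198, x_{15} = 1890250.
(Characteristic roots are 3 and -2.)

1890250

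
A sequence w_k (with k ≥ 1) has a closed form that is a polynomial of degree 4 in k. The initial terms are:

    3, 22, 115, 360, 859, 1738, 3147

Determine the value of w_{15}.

59419

1st diffs: 19, 93, 245, 499, 879, 1409.
2nd diffs: 74, 152, 254, 380, 530.
3rd diffs: 78, 102, 126, 150.
4th diffs: 24, 24, 24 (constant).
Newton forward-difference form: w_k = 3 + 19·C(k-1,1) + 74·C(k-1,2) + 78·C(k-1,3) + 24·C(k-1,4).
At k = 15: k-1 = 14, so w_{15} = 3 + 266 + 6734 + 28392 + 24024 = 59419.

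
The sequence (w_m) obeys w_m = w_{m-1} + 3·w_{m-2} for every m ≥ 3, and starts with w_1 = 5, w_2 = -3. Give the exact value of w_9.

Iterate the recurrence:
w_3 = 12  w_4 = 3  w_5 = 39  w_6 = 48  w_7 = 165  w_8 = 309  w_9 = 804.

804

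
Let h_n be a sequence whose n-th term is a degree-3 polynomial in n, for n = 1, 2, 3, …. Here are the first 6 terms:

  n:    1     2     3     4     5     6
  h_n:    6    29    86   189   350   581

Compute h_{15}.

7790

1st diffs: 23, 57, 103, 161, 231.
2nd diffs: 34, 46, 58, 70.
3rd diffs: 12, 12, 12 (constant).
So h_n = 2n^3 + 5n^2 - 6n + 5.
Evaluating at n = 15 gives h_{15} = 7790.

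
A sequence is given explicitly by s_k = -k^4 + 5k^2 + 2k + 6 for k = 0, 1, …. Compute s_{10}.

-9474

s_{10} = -1·10^4 + 5·10^2 + 2·10 + 6 = -9474.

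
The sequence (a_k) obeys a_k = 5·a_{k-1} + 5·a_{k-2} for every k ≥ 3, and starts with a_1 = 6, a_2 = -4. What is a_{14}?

Compute successive terms:
a_3 = 10  a_4 = 30  a_5 = 200  …  a_{11} = 7925000  a_{12} = 46393750  a_{13} = 271593750  a_{14} = 1589937500.

1589937500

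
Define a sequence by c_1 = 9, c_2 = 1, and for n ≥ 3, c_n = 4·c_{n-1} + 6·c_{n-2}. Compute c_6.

6628

Compute successive terms:
c_3 = 58; c_4 = 238; c_5 = 1300; c_6 = 6628.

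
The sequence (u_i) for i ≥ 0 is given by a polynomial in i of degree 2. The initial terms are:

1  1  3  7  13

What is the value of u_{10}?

91

1st diffs: 0, 2, 4, 6.
2nd diffs: 2, 2, 2 (constant).
So u_i = i^2 - i + 1.
Evaluating at i = 10 gives u_{10} = 91.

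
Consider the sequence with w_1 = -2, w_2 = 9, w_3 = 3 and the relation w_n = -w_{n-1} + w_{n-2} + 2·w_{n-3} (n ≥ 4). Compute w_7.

Step forward from the initial values:
w_4 = 2  w_5 = 19  w_6 = -11  w_7 = 34.

34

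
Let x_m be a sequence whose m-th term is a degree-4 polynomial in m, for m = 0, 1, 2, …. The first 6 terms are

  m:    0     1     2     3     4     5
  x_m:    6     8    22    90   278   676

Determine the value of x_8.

1st diffs: 2, 14, 68, 188, 398.
2nd diffs: 12, 54, 120, 210.
3rd diffs: 42, 66, 90.
4th diffs: 24, 24 (constant).
So x_m = m^4 + m^3 - 4m^2 + 4m + 6.
Evaluating at m = 8 gives x_8 = 4390.

4390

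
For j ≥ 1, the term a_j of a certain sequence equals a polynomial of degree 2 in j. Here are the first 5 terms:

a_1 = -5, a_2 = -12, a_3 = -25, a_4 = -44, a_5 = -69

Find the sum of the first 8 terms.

-572

1st diffs: -7, -13, -19, -25.
2nd diffs: -6, -6, -6 (constant).
Newton forward-difference form: a_j = -5 + (-7)·C(j-1,1) + (-6)·C(j-1,2).
Continuing: -100, -137, -180.
Summing j = 1..8 (8 terms) gives -572.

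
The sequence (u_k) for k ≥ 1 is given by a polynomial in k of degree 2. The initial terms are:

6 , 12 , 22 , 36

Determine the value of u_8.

1st diffs: 6, 10, 14.
2nd diffs: 4, 4 (constant).
Newton forward-difference form: u_k = 6 + 6·C(k-1,1) + 4·C(k-1,2).
At k = 8: k-1 = 7, so u_8 = 6 + 42 + 84 = 132.

132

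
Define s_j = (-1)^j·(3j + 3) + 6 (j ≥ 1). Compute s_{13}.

(-1)^13 = -1; 3j + 3 at j=13 is 42; so s_{13} = -36.

-36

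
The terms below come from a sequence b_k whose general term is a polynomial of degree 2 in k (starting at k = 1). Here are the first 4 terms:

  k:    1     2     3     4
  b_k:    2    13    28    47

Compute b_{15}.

1st diffs: 11, 15, 19.
2nd diffs: 4, 4 (constant).
Newton forward-difference form: b_k = 2 + 11·C(k-1,1) + 4·C(k-1,2).
At k = 15: k-1 = 14, so b_{15} = 2 + 154 + 364 = 520.

520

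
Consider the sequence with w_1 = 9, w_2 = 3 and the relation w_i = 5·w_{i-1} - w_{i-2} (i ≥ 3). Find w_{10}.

w_3 = 6, w_4 = 27, w_5 = 129, w_6 = 618, w_7 = 2961, w_8 = 14187, w_9 = 67974, w_{10} = 325683.

325683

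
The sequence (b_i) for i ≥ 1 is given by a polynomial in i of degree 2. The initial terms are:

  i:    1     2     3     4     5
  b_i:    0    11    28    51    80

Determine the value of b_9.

256

1st diffs: 11, 17, 23, 29.
2nd diffs: 6, 6, 6 (constant).
So b_i = 3i^2 + 2i - 5.
Evaluating at i = 9 gives b_9 = 256.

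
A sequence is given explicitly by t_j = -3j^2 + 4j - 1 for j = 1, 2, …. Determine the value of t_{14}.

t_{14} = -3·14^2 + 4·14 - 1 = -533.

-533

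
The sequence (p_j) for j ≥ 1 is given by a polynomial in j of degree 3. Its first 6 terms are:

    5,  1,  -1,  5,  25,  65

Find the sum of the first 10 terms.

1st diffs: -4, -2, 6, 20, 40.
2nd diffs: 2, 8, 14, 20.
3rd diffs: 6, 6, 6 (constant).
Newton forward-difference form: p_j = 5 + (-4)·C(j-1,1) + 2·C(j-1,2) + 6·C(j-1,3).
Continuing: 131, 229, 365, 545.
Summing j = 1..10 (10 terms) gives 1370.

1370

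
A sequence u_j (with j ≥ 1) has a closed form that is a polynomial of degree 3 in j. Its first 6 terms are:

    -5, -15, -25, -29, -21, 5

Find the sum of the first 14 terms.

1st diffs: -10, -10, -4, 8, 26.
2nd diffs: 0, 6, 12, 18.
3rd diffs: 6, 6, 6 (constant).
So u_j = j^3 - 6j^2 + j - 1.
Continuing: …, 55, 135, 251, 409, …, u_{14} = 1581.
Summing j = 1..14 (14 terms) gives 5026.

5026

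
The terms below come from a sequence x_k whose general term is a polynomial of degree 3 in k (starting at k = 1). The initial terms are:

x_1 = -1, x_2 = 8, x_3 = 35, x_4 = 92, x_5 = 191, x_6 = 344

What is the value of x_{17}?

1st diffs: 9, 27, 57, 99, 153.
2nd diffs: 18, 30, 42, 54.
3rd diffs: 12, 12, 12 (constant).
Newton forward-difference form: x_k = -1 + 9·C(k-1,1) + 18·C(k-1,2) + 12·C(k-1,3).
At k = 17: k-1 = 16, so x_{17} = -1 + 144 + 2160 + 6720 = 9023.

9023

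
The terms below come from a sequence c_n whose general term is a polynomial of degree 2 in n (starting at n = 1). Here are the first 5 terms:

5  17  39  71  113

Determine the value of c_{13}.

809

1st diffs: 12, 22, 32, 42.
2nd diffs: 10, 10, 10 (constant).
Newton forward-difference form: c_n = 5 + 12·C(n-1,1) + 10·C(n-1,2).
At n = 13: n-1 = 12, so c_{13} = 5 + 144 + 660 = 809.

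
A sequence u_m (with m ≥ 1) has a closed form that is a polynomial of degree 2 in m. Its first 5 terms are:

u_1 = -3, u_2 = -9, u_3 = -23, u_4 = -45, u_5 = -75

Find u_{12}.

1st diffs: -6, -14, -22, -30.
2nd diffs: -8, -8, -8 (constant).
So u_m = -4m^2 + 6m - 5.
Evaluating at m = 12 gives u_{12} = -509.

-509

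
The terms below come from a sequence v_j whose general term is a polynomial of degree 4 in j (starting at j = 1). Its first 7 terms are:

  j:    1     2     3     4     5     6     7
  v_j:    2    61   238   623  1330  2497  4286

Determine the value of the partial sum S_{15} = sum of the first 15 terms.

1st diffs: 59, 177, 385, 707, 1167, 1789.
2nd diffs: 118, 208, 322, 460, 622.
3rd diffs: 90, 114, 138, 162.
4th diffs: 24, 24, 24 (constant).
So v_j = j^4 + 5j^3 + 4j^2 - 3j - 5.
Continuing: …, 6883, 10498, 15365, 21742, …, v_{15} = 68350.
Summing j = 1..15 (15 terms) gives 254837.

254837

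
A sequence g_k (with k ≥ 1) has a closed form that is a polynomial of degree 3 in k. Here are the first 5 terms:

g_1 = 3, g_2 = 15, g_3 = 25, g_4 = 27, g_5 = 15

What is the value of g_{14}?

1st diffs: 12, 10, 2, -12.
2nd diffs: -2, -8, -14.
3rd diffs: -6, -6 (constant).
Newton forward-difference form: g_k = 3 + 12·C(k-1,1) + (-2)·C(k-1,2) + (-6)·C(k-1,3).
At k = 14: k-1 = 13, so g_{14} = 3 + 156 - 156 - 1716 = -1713.

-1713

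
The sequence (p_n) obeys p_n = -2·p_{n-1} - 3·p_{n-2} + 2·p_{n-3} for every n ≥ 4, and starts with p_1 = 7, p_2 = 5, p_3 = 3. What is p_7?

Compute successive terms:
p_4 = -7  p_5 = 15  p_6 = -3  p_7 = -53.

-53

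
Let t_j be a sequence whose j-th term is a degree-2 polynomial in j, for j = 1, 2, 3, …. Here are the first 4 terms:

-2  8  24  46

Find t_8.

1st diffs: 10, 16, 22.
2nd diffs: 6, 6 (constant).
Newton forward-difference form: t_j = -2 + 10·C(j-1,1) + 6·C(j-1,2).
At j = 8: j-1 = 7, so t_8 = -2 + 70 + 126 = 194.

194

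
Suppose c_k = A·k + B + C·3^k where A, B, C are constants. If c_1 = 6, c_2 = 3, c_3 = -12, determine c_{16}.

-43046667

Write the equations: A + B + 3C = 6; 2A + B + 9C = 3; 3A + B + 27C = -12.
Subtracting the first from the second: A + 6C = -3.
Subtracting the second from the third: A + 18C = -15.
Solving: C = -1, A = 3, then B = 6.
Therefore c_{16} = 48 + 6 + (-1)·43046721 = -43046667.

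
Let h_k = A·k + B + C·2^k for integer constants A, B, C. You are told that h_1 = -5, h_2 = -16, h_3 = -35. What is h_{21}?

Write the equations: A + B + 2C = -5; 2A + B + 4C = -16; 3A + B + 8C = -35.
Subtracting the first from the second: A + 2C = -11.
Subtracting the second from the third: A + 4C = -19.
Solving: C = -4, A = -3, then B = 6.
Hence h_{21} = -3·21 + 6 + (-4)·2097152 = -8388665.

-8388665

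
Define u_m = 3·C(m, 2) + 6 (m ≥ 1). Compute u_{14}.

C(14, 2) = 91, so u_{14} = 279.

279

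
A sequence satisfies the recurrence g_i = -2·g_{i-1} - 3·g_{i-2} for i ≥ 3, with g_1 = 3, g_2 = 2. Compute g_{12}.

Iterate the recurrence:
g_3 = -13; g_4 = 20; g_5 = -1; g_6 = -58; g_7 = 119; g_8 = -64; g_9 = -229; g_{10} = 650; g_{11} = -613; g_{12} = -724.

-724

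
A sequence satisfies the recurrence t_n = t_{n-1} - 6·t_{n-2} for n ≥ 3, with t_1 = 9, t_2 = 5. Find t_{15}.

Compute successive terms:
t_3 = -49  t_4 = -79  t_5 = 215  …  t_{12} = -129631  t_{13} = -333961  t_{14} = 443825  t_{15} = 2447591.

2447591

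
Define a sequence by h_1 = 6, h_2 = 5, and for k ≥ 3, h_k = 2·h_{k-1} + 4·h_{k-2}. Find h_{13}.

3661824

Applying the relation repeatedly:
h_3 = 34; h_4 = 88; h_5 = 312; …; h_{10} = 108032; h_{11} = 349696; h_{12} = 1131520; h_{13} = 3661824.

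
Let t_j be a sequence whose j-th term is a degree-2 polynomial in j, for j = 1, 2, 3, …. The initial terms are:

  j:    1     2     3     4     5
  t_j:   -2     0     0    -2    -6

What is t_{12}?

1st diffs: 2, 0, -2, -4.
2nd diffs: -2, -2, -2 (constant).
So t_j = -j^2 + 5j - 6.
Evaluating at j = 12 gives t_{12} = -90.

-90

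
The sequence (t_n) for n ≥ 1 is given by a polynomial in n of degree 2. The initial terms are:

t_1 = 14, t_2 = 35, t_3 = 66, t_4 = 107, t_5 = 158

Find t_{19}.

1922

1st diffs: 21, 31, 41, 51.
2nd diffs: 10, 10, 10 (constant).
So t_n = 5n^2 + 6n + 3.
Evaluating at n = 19 gives t_{19} = 1922.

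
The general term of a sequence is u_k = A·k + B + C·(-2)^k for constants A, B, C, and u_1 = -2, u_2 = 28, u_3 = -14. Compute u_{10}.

Write the equations: A + B - 2C = -2; 2A + B + 4C = 28; 3A + B - 8C = -14.
Subtracting the first from the second: A + 6C = 30.
Subtracting the second from the third: A - 12C = -42.
Solving: C = 4, A = 6, then B = 0.
So u_k = 6·k + 0 + 4·(-2)^k; at k=10 this is 4156.

4156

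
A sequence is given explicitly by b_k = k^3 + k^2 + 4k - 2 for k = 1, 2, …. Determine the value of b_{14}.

b_{14} = 1·14^3 + 1·14^2 + 4·14 - 2 = 2994.

2994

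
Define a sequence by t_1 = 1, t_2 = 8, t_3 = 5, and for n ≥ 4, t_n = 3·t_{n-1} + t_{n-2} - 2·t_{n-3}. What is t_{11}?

t_4 = 21; t_5 = 52; t_6 = 167; t_7 = 511; t_8 = 1596; t_9 = 4965; t_{10} = 15469; t_{11} = 48180.

48180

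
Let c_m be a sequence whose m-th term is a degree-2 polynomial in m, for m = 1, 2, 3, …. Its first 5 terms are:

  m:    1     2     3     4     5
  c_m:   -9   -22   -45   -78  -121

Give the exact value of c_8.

1st diffs: -13, -23, -33, -43.
2nd diffs: -10, -10, -10 (constant).
Newton forward-difference form: c_m = -9 + (-13)·C(m-1,1) + (-10)·C(m-1,2).
At m = 8: m-1 = 7, so c_8 = -9 - 91 - 210 = -310.

-310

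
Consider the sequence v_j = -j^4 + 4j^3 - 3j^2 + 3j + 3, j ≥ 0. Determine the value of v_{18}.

v_{18} = -1·18^4 + 4·18^3 - 3·18^2 + 3·18 + 3 = -82563.

-82563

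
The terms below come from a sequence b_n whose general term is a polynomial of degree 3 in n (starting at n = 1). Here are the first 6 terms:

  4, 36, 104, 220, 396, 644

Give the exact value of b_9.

1940

1st diffs: 32, 68, 116, 176, 248.
2nd diffs: 36, 48, 60, 72.
3rd diffs: 12, 12, 12 (constant).
Newton forward-difference form: b_n = 4 + 32·C(n-1,1) + 36·C(n-1,2) + 12·C(n-1,3).
At n = 9: n-1 = 8, so b_9 = 4 + 256 + 1008 + 672 = 1940.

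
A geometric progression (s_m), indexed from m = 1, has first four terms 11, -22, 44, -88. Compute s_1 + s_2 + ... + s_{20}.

Common ratio r = -2.
s_m = 11·(-2)^(m-1).
S = 11·((-2)^20 - 1)/(-2 - 1) = 11·(1048576 - 1)/(-3) = -3844775.

-3844775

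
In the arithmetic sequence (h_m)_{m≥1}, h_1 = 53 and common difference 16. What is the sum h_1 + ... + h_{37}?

h_m = 53 + (m - 1)·16.
h_{37} = 629; S = 37·(53 + 629)/2 = 12617.

12617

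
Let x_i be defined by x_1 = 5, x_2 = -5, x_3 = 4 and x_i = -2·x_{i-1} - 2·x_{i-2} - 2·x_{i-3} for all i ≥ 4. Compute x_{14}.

Iterate the recurrence:
x_4 = -8;  x_5 = 18;  x_6 = -28;  …;  x_{11} = 216;  x_{12} = -320;  x_{13} = 496;  x_{14} = -784.

-784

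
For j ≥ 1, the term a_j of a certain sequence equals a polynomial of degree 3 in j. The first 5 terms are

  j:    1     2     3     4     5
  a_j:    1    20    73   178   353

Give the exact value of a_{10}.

2908

1st diffs: 19, 53, 105, 175.
2nd diffs: 34, 52, 70.
3rd diffs: 18, 18 (constant).
So a_j = 3j^3 - j^2 + j - 2.
Evaluating at j = 10 gives a_{10} = 2908.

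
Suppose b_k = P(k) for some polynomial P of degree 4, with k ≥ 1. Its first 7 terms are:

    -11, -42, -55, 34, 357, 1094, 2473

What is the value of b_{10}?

1st diffs: -31, -13, 89, 323, 737, 1379.
2nd diffs: 18, 102, 234, 414, 642.
3rd diffs: 84, 132, 180, 228.
4th diffs: 48, 48, 48 (constant).
So b_k = 2k^4 - 6k^3 - 5k^2 - 4k + 2.
Evaluating at k = 10 gives b_{10} = 13462.

13462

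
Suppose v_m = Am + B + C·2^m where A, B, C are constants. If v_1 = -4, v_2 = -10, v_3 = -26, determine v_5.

Write the equations: A + B + 2C = -4; 2A + B + 4C = -10; 3A + B + 8C = -26.
Subtracting the first from the second: A + 2C = -6.
Subtracting the second from the third: A + 4C = -16.
Solving: C = -5, A = 4, then B = 2.
Therefore v_5 = 20 + 2 + (-5)·32 = -138.

-138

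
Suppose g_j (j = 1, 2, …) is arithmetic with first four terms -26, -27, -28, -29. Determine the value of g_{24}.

-49

Common difference d = -1.
g_j = -26 + (j - 1)·(-1).
g_{24} = -26 + 23·(-1) = -49.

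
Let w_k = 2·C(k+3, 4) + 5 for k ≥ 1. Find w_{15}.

C(18, 4) = 3060, so w_{15} = 6125.

6125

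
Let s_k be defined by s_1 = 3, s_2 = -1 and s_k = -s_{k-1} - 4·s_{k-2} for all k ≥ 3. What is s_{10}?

-1257

Iterate the recurrence:
s_3 = -11, s_4 = 15, s_5 = 29, s_6 = -89, s_7 = -27, s_8 = 383, s_9 = -275, s_{10} = -1257.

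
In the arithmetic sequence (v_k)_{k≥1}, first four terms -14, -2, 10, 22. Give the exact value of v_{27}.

298

Common difference d = 12.
v_k = -14 + (k - 1)·12.
v_{27} = -14 + 26·12 = 298.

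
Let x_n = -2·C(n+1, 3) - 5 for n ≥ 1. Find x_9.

C(10, 3) = 120, so x_9 = -245.

-245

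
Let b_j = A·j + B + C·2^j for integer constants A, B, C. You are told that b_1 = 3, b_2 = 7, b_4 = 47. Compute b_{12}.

The three given values yield: A + B + 2C = 3; 2A + B + 4C = 7; 4A + B + 16C = 47.
Subtracting the first from the second: A + 2C = 4.
Subtracting the second from the third: 2A + 12C = 40.
Solving: C = 4, A = -4, then B = -1.
So b_j = -4·j + (-1) + 4·2^j; at j=12 this is 16335.

16335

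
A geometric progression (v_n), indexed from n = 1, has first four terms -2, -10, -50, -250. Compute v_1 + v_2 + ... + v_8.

Common ratio r = 5.
v_n = (-2)·5^(n-1).
S = (-2)·(5^8 - 1)/(5 - 1) = (-2)·(390625 - 1)/(4) = -195312.

-195312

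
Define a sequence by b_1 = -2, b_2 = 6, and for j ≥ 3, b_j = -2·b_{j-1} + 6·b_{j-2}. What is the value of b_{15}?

Applying the relation repeatedly:
b_3 = -24  b_4 = 84  b_5 = -312  …  b_{12} = 2655552  b_{13} = -9681792  b_{14} = 35296896  b_{15} = -128684544.

-128684544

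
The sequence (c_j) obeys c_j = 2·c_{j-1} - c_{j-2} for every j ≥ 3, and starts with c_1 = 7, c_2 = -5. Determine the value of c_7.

Step forward from the initial values:
c_3 = -17;  c_4 = -29;  c_5 = -41;  c_6 = -53;  c_7 = -65.
(Characteristic roots are 1 and 1.)

-65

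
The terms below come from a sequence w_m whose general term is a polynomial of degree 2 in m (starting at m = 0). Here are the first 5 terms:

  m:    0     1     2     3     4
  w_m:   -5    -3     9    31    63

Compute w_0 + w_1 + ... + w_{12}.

2951

1st diffs: 2, 12, 22, 32.
2nd diffs: 10, 10, 10 (constant).
Newton forward-difference form: w_m = -5 + 2·C(m,1) + 10·C(m,2).
Continuing: …, 105, 157, 219, 291, …, w_{12} = 679.
Summing m = 0..12 (13 terms) gives 2951.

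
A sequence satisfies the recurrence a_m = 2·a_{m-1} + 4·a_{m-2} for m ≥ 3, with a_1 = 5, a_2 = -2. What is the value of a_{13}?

1232896

Step forward from the initial values:
a_3 = 16;  a_4 = 24;  a_5 = 112;  …;  a_{10} = 36352;  a_{11} = 117760;  a_{12} = 380928;  a_{13} = 1232896.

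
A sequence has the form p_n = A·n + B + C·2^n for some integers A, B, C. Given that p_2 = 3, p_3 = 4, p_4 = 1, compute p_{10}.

Plug in n = 2, 3, 4: 2A + B + 4C = 3; 3A + B + 8C = 4; 4A + B + 16C = 1.
Subtracting the first from the second: A + 4C = 1.
Subtracting the second from the third: A + 8C = -3.
Solving: C = -1, A = 5, then B = -3.
Therefore p_{10} = 50 + (-3) + (-1)·1024 = -977.

-977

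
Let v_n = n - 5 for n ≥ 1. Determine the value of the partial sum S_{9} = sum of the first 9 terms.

Over n = 1..9: Σn = 45.
Total = (1)·45 + (-5)·9 = 0.

0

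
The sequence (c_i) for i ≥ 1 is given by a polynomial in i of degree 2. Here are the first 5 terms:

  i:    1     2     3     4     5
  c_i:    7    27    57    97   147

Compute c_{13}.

907

1st diffs: 20, 30, 40, 50.
2nd diffs: 10, 10, 10 (constant).
So c_i = 5i^2 + 5i - 3.
Evaluating at i = 13 gives c_{13} = 907.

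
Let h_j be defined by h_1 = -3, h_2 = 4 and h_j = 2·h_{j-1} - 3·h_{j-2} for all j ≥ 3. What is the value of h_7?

-139

Iterate the recurrence:
h_3 = 17  h_4 = 22  h_5 = -7  h_6 = -80  h_7 = -139.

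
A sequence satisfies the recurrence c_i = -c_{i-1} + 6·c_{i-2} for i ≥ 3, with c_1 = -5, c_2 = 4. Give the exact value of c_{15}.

-13428358

Compute successive terms:
c_3 = -34; c_4 = 58; c_5 = -262; …; c_{12} = 491506; c_{13} = -1497046; c_{14} = 4446082; c_{15} = -13428358.
(Characteristic roots are 2 and -3.)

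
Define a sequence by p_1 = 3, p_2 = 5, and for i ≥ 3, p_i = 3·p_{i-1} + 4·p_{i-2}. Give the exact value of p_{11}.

Iterate the recurrence:
p_3 = 27, p_4 = 101, p_5 = 411, p_6 = 1637, p_7 = 6555, p_8 = 26213, p_9 = 104859, p_{10} = 419429, p_{11} = 1677723.
(Characteristic roots are 4 and -1.)

1677723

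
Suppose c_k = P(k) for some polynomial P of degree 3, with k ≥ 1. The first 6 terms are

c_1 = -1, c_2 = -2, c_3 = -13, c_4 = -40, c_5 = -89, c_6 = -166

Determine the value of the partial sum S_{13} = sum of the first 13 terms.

-7241

1st diffs: -1, -11, -27, -49, -77.
2nd diffs: -10, -16, -22, -28.
3rd diffs: -6, -6, -6 (constant).
Newton forward-difference form: c_k = -1 + (-1)·C(k-1,1) + (-10)·C(k-1,2) + (-6)·C(k-1,3).
Continuing: …, -277, -428, -625, -874, …, c_{13} = -1993.
Summing k = 1..13 (13 terms) gives -7241.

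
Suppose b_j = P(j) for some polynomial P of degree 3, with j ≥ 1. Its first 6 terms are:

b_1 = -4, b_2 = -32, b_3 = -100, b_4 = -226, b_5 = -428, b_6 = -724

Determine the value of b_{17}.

-15332

1st diffs: -28, -68, -126, -202, -296.
2nd diffs: -40, -58, -76, -94.
3rd diffs: -18, -18, -18 (constant).
So b_j = -3j^3 - 2j^2 - j + 2.
Evaluating at j = 17 gives b_{17} = -15332.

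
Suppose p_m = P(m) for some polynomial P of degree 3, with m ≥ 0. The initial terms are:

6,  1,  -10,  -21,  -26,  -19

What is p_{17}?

3185

1st diffs: -5, -11, -11, -5, 7.
2nd diffs: -6, 0, 6, 12.
3rd diffs: 6, 6, 6 (constant).
Newton forward-difference form: p_m = 6 + (-5)·C(m,1) + (-6)·C(m,2) + 6·C(m,3).
At m = 17: m = 17, so p_{17} = 6 - 85 - 816 + 4080 = 3185.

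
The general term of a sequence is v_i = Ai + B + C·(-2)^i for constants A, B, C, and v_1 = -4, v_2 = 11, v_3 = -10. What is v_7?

The three given values yield: A + B - 2C = -4; 2A + B + 4C = 11; 3A + B - 8C = -10.
Subtracting the first from the second: A + 6C = 15.
Subtracting the second from the third: A - 12C = -21.
Solving: C = 2, A = 3, then B = -3.
Hence v_7 = 3·7 + (-3) + 2·(-128) = -238.

-238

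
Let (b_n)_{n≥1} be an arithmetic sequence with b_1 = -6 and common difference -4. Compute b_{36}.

b_n = -6 + (n - 1)·(-4).
b_{36} = -6 + 35·(-4) = -146.

-146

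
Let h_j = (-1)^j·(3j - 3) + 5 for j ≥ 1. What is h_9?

-19

(-1)^9 = -1; 3j - 3 at j=9 is 24; so h_9 = -19.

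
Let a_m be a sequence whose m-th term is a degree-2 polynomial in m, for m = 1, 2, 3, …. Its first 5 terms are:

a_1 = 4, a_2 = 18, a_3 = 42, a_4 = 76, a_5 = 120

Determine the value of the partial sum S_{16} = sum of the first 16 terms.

1st diffs: 14, 24, 34, 44.
2nd diffs: 10, 10, 10 (constant).
So a_m = 5m^2 - m.
Continuing: …, 174, 238, 312, 396, …, a_{16} = 1264.
Summing m = 1..16 (16 terms) gives 7344.

7344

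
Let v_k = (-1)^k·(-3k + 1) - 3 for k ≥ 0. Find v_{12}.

-38

(-1)^12 = 1; -3k + 1 at k=12 is -35; so v_{12} = -38.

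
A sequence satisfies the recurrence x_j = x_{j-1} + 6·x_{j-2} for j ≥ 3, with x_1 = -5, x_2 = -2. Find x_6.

-500

Applying the relation repeatedly:
x_3 = -32;  x_4 = -44;  x_5 = -236;  x_6 = -500.
(Characteristic roots are 3 and -2.)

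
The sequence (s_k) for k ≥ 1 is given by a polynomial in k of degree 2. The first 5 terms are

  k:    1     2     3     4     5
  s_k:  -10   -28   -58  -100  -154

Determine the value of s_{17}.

1st diffs: -18, -30, -42, -54.
2nd diffs: -12, -12, -12 (constant).
Newton forward-difference form: s_k = -10 + (-18)·C(k-1,1) + (-12)·C(k-1,2).
At k = 17: k-1 = 16, so s_{17} = -10 - 288 - 1440 = -1738.

-1738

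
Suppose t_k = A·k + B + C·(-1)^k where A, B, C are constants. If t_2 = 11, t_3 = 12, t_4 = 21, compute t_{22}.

111

At k = 2, 3, 4: 2A + B + C = 11; 3A + B - C = 12; 4A + B + C = 21.
Subtracting the first from the second: A - 2C = 1.
Subtracting the second from the third: A + 2C = 9.
Solving: C = 2, A = 5, then B = -1.
Hence t_{22} = 5·22 + (-1) + 2·1 = 111.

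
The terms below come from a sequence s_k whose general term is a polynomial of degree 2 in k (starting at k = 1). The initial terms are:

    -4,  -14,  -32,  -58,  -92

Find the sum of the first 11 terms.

-1914

1st diffs: -10, -18, -26, -34.
2nd diffs: -8, -8, -8 (constant).
Newton forward-difference form: s_k = -4 + (-10)·C(k-1,1) + (-8)·C(k-1,2).
Continuing: …, -134, -184, -242, -308, …, s_{11} = -464.
Summing k = 1..11 (11 terms) gives -1914.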